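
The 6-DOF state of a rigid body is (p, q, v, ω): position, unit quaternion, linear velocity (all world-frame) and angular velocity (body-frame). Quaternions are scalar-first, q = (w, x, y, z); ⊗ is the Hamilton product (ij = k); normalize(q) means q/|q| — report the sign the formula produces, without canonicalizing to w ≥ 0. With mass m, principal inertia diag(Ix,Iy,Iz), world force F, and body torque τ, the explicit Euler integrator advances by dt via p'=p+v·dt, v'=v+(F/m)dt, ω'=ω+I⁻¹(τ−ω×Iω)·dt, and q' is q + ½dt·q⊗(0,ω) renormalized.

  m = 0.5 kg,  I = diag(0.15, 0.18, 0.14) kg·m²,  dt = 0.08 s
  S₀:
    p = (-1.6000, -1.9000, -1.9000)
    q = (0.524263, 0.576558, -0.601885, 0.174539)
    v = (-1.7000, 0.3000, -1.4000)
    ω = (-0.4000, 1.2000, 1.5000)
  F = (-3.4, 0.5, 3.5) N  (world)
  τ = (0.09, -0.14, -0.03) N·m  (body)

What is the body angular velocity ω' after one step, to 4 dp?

ω' = (-0.3136, 1.1404, 1.4911)

(τ − ω×Iω)/I = (1.0800, -0.7444, -0.1114)
ω + α·dt = (-0.3136, 1.1404, 1.4911)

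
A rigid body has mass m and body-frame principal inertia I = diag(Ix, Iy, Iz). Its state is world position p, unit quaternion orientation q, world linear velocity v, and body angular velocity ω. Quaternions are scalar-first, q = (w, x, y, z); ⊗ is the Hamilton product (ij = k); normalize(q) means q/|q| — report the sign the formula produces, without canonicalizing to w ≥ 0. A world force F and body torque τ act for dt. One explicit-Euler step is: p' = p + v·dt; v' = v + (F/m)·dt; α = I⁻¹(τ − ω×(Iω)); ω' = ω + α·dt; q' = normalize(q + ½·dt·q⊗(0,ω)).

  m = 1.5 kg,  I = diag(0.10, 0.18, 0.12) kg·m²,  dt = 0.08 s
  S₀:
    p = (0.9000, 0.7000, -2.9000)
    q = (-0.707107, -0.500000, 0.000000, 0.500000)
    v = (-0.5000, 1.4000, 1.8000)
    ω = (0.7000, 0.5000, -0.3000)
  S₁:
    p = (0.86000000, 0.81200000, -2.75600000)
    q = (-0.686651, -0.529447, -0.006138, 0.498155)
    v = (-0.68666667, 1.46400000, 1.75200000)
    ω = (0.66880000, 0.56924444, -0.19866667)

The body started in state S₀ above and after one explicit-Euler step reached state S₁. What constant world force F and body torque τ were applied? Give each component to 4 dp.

F = (-3.5000, 1.2000, -0.9000)
τ = (-0.0300, 0.1600, 0.1800)

velocity change Δv = (-0.18666667, 0.06400000, -0.04800000)
F = m·Δv/dt = (-3.5000, 1.2000, -0.9000)
Δω = ω₁−ω₀ = (-0.03120000, 0.06924444, 0.10133333)
gyro term ω₀×Iω₀ = (0.0090, 0.0042, 0.0280)
applied torque τ = (-0.0300, 0.1600, 0.1800)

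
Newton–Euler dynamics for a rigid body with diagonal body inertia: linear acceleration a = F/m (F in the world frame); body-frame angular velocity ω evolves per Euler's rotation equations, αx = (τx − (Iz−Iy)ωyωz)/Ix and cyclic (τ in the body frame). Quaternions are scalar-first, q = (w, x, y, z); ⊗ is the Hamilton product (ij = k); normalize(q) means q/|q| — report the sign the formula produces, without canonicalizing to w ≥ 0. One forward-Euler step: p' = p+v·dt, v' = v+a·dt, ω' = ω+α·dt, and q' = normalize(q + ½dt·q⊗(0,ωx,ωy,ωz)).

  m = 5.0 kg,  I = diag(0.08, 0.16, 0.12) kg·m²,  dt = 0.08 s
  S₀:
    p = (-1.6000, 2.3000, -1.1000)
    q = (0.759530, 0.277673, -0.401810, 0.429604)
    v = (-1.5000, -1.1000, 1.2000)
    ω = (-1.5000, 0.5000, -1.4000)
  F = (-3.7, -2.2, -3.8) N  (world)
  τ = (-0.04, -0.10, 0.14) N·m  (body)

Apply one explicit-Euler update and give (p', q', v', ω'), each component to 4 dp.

a = (-0.7400, -0.4400, -0.7600)
p' = p + v·dt = (-1.7200, 2.2120, -1.0040)
new velocity v' = (-1.5592, -1.1352, 1.1392)
gyro term ω×Iω = (0.0280, -0.0840, -0.0600)
(τ − ω×Iω)/I = (-0.8500, -0.1000, 1.6667)
ω + α·dt = (-1.5680, 0.4920, -1.2667)
2q̇ = q⊗(0,ω) = (1.2188601, -0.7915630, 0.1241012, -1.5272205)
updated quaternion q' = (0.8054, 0.2451, -0.3954, 0.3672)

p' = (-1.7200, 2.2120, -1.0040)
q' = (0.8054, 0.2451, -0.3954, 0.3672)
v' = (-1.5592, -1.1352, 1.1392)
ω' = (-1.5680, 0.4920, -1.2667)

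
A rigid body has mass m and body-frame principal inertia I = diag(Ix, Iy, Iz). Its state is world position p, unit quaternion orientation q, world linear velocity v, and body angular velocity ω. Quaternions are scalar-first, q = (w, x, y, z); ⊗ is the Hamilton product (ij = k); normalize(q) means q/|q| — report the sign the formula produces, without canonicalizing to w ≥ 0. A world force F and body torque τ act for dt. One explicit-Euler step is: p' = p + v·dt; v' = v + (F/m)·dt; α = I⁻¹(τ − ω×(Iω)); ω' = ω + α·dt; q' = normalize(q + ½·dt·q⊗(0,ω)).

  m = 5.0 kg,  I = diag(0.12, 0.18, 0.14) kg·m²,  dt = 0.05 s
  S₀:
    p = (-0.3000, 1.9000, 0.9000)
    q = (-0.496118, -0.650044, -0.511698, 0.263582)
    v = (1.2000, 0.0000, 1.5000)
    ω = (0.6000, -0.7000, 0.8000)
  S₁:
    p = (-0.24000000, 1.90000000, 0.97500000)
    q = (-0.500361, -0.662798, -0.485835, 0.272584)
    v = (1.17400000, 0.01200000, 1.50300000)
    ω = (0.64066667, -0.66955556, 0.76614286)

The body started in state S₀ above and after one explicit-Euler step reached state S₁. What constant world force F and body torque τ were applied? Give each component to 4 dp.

F = (-2.6000, 1.2000, 0.3000)
τ = (0.1200, 0.1000, -0.1200)

rate change Δω = (0.04066667, 0.03044444, -0.03385714)
τ = I·(Δω/dt) + ω₀×(Iω₀) = (0.1200, 0.1000, -0.1200)
Δv = v₁−v₀ = (-0.02600000, 0.01200000, 0.00300000)
applied force F = (-2.6000, 1.2000, 0.3000)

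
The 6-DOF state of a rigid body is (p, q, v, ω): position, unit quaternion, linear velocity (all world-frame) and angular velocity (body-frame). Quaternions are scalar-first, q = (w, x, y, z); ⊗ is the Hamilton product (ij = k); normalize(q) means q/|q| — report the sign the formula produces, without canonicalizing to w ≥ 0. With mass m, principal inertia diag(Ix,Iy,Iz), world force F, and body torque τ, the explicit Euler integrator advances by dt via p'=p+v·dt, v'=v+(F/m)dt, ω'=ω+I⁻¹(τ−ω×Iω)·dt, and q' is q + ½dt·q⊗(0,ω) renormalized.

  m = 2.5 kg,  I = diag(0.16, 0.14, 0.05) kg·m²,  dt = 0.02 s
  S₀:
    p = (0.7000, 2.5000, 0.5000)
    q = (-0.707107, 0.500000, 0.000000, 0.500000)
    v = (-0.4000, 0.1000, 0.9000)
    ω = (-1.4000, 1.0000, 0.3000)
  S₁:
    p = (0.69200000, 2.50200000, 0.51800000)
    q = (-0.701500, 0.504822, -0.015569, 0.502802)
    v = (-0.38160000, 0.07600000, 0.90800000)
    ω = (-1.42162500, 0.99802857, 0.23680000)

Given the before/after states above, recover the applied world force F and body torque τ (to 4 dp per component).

velocity change Δv = (0.01840000, -0.02400000, 0.00800000)
applied force F = (2.3000, -3.0000, 1.0000)
rate change Δω = (-0.02162500, -0.00197143, -0.06320000)
ω₀×(Iω₀) = (-0.0270, -0.0462, 0.0280)
I·α + gyro = (-0.2000, -0.0600, -0.1300)

F = (2.3000, -3.0000, 1.0000)
τ = (-0.2000, -0.0600, -0.1300)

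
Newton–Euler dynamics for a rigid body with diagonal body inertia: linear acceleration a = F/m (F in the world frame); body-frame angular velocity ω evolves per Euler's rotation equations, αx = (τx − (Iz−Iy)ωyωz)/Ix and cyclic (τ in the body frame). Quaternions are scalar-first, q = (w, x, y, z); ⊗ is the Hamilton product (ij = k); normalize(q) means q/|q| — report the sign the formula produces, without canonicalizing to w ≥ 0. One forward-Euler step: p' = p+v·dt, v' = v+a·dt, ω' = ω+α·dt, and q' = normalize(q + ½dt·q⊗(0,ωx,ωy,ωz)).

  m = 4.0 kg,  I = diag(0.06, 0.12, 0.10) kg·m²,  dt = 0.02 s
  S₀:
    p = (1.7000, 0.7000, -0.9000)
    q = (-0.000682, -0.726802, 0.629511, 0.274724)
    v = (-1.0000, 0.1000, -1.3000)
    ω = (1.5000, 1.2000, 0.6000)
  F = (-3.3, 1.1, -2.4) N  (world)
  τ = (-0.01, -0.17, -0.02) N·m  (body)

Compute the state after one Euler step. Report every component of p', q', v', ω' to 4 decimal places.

ω×(Iω) gyroscopic = (-0.0144, -0.0360, 0.1080)
(τ − ω×Iω)/I = (0.0733, -1.1167, -1.2800)
new body rate ω' = (1.5015, 1.1777, 0.5744)
2q̇ = q⊗(0,ω) = (0.1699554, 0.0470148, 0.8473488, -1.8168381)
updated quaternion q' = (0.0010, -0.7262, 0.6379, 0.2565)
p + v·dt = (1.6800, 0.7020, -0.9260)
new velocity v' = (-1.0165, 0.1055, -1.3120)

p' = (1.6800, 0.7020, -0.9260)
q' = (0.0010, -0.7262, 0.6379, 0.2565)
v' = (-1.0165, 0.1055, -1.3120)
ω' = (1.5015, 1.1777, 0.5744)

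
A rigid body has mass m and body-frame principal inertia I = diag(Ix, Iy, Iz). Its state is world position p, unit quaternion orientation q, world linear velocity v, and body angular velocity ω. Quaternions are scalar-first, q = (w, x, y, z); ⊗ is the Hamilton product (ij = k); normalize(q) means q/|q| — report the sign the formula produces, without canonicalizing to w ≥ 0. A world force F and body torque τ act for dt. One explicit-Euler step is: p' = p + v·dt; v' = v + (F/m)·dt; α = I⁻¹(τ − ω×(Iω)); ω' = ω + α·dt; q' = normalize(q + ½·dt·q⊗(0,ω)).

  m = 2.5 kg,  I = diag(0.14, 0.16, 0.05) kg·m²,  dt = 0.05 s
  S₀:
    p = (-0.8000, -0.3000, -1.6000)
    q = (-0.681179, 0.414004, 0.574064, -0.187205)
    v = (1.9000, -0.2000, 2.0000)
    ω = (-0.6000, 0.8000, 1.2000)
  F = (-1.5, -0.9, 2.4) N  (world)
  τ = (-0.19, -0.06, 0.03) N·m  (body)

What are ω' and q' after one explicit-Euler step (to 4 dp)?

ω' = (-0.6301, 0.8015, 1.2396)
q' = (-0.6803, 0.4448, 0.5504, -0.1906)

α = I⁻¹(τ − ω×Iω) = (-0.6029, 0.0300, 0.7920)
new body rate ω' = (-0.6301, 0.8015, 1.2396)
2q̇ = q⊗(0,ω) = (0.0137972, 1.2473482, -0.9294250, -0.1417732)
q' = normalize(q + ½dt·q⊗(0,ω)) = (-0.6803, 0.4448, 0.5504, -0.1906)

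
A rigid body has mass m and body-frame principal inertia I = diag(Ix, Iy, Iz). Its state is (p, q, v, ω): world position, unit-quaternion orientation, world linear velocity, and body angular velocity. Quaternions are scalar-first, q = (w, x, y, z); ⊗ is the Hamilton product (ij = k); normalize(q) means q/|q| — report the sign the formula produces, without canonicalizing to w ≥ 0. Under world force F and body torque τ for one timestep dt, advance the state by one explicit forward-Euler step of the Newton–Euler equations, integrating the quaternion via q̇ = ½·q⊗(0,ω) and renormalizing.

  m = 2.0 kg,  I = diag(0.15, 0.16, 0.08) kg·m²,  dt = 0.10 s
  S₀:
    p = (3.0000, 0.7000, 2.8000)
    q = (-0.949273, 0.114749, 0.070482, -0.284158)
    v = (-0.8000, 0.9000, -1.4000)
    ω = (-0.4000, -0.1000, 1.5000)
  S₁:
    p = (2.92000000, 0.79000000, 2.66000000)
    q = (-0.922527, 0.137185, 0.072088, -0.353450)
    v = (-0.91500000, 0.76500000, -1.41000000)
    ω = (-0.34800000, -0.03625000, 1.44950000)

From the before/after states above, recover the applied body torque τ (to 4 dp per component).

ω₁ − ω₀ = (0.05200000, 0.06375000, -0.05050000)
ω₀×(Iω₀) = (0.0120, -0.0420, 0.0004)
I·α + gyro = (0.0900, 0.0600, -0.0400)

τ = (0.0900, 0.0600, -0.0400)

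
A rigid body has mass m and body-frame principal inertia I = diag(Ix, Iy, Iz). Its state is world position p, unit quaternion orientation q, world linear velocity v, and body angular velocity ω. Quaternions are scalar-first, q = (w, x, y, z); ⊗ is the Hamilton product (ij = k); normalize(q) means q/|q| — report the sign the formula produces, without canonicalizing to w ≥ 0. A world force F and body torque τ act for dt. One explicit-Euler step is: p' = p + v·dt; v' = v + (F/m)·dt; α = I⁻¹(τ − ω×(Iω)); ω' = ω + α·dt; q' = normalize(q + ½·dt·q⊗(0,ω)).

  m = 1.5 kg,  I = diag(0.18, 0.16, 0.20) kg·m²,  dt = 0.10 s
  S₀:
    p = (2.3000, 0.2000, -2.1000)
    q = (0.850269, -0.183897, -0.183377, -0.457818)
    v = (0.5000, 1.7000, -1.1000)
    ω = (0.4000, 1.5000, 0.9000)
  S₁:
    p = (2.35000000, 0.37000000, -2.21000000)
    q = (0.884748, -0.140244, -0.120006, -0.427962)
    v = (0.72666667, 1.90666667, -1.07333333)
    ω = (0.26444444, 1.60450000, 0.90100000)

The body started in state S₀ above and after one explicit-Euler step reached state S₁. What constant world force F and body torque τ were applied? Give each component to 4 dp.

F = (3.4000, 3.1000, 0.4000)
τ = (-0.1900, 0.1600, -0.0100)

ω₁ − ω₀ = (-0.13555556, 0.10450000, 0.00100000)
I·α + gyro = (-0.1900, 0.1600, -0.0100)
v₁ − v₀ = (0.22666667, 0.20666667, 0.02666667)
F = m·Δv/dt = (3.4000, 3.1000, 0.4000)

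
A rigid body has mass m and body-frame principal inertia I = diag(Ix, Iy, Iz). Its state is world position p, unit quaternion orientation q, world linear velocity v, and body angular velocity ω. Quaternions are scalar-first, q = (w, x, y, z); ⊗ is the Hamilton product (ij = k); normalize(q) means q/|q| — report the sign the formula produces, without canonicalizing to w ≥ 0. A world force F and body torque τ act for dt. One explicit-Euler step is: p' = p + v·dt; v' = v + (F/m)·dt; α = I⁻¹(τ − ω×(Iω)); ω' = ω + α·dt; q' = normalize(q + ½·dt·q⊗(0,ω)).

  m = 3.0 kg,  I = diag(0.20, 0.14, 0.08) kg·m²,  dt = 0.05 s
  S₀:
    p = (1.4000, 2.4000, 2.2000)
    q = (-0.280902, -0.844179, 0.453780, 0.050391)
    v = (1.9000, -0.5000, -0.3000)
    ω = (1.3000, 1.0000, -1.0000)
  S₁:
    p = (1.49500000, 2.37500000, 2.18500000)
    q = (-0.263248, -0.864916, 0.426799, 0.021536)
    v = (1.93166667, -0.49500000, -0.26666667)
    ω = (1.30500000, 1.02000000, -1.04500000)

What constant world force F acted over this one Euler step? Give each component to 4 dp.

velocity change Δv = (0.03166667, 0.00500000, 0.03333333)
applied force F = (1.9000, 0.3000, 2.0000)

F = (1.9000, 0.3000, 2.0000)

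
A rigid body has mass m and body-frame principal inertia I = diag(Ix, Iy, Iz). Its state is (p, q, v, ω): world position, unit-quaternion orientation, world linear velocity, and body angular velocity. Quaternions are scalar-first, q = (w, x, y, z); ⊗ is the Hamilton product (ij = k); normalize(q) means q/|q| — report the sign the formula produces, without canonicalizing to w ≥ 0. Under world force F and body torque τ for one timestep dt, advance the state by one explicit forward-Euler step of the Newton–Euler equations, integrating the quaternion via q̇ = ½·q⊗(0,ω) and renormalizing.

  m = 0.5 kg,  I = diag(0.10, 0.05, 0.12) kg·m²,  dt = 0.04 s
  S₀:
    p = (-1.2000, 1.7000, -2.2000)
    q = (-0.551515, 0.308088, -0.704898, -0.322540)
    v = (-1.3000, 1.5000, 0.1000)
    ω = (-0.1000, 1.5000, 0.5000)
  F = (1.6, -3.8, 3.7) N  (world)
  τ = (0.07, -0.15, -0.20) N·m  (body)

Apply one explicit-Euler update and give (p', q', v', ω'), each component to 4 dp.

a = (3.2000, -7.6000, 7.4000)
p' = p + v·dt = (-1.2520, 1.7600, -2.1960)
new velocity v' = (-1.1720, 1.1960, 0.3960)
gyro term ω×Iω = (0.0525, 0.0010, 0.0075)
(τ − ω×Iω)/I = (0.1750, -3.0200, -1.7292)
new body rate ω' = (-0.0930, 1.3792, 0.4308)
2q̇ = q⊗(0,ω) = (1.2494258, 0.1865125, -0.9490625, 0.1158847)
q + ½dt·q⊗(0,ω), renormalized = (-0.5263, 0.3117, -0.7235, -0.3201)

p' = (-1.2520, 1.7600, -2.1960)
q' = (-0.5263, 0.3117, -0.7235, -0.3201)
v' = (-1.1720, 1.1960, 0.3960)
ω' = (-0.0930, 1.3792, 0.4308)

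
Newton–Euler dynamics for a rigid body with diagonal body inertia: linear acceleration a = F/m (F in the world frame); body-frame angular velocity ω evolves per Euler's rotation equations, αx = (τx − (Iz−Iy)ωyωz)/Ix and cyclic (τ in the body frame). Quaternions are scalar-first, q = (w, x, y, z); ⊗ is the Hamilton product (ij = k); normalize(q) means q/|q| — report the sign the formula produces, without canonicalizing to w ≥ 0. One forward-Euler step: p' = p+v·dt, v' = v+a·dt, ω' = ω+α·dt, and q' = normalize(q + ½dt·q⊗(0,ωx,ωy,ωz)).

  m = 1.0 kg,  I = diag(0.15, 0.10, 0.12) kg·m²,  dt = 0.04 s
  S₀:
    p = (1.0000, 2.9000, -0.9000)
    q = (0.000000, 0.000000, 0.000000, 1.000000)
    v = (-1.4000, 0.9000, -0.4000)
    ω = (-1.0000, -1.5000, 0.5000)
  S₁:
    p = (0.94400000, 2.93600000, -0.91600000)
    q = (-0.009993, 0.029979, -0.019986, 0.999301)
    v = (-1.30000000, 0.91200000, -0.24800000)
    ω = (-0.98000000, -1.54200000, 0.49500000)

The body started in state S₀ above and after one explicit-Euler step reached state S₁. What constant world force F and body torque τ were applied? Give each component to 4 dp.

F = (2.5000, 0.3000, 3.8000)
τ = (0.0600, -0.1200, -0.0900)

ω₁ − ω₀ = (0.02000000, -0.04200000, -0.00500000)
ω₀×(Iω₀) = (-0.0150, -0.0150, -0.0750)
applied torque τ = (0.0600, -0.1200, -0.0900)
velocity change Δv = (0.10000000, 0.01200000, 0.15200000)
m·(v₁−v₀)/dt = (2.5000, 0.3000, 3.8000)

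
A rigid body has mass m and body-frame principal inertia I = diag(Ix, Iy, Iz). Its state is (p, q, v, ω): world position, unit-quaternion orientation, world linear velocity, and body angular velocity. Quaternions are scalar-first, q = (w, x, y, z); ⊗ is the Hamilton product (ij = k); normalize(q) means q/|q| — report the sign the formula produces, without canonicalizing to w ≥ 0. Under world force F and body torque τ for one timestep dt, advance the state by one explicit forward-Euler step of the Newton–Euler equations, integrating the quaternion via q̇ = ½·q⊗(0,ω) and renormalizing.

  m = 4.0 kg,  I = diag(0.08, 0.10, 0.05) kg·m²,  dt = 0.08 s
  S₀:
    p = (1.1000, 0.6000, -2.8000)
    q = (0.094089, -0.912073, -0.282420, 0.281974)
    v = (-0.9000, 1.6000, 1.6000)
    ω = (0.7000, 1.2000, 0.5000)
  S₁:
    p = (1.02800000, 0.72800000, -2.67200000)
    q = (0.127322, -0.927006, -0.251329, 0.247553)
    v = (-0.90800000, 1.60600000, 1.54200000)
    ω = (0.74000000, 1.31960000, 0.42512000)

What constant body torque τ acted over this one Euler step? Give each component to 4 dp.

τ = (0.0100, 0.1600, -0.0300)

rate change Δω = (0.04000000, 0.11960000, -0.07488000)
ω₀×(Iω₀) = (-0.0300, 0.0105, 0.0168)
τ = I·(Δω/dt) + ω₀×(Iω₀) = (0.0100, 0.1600, -0.0300)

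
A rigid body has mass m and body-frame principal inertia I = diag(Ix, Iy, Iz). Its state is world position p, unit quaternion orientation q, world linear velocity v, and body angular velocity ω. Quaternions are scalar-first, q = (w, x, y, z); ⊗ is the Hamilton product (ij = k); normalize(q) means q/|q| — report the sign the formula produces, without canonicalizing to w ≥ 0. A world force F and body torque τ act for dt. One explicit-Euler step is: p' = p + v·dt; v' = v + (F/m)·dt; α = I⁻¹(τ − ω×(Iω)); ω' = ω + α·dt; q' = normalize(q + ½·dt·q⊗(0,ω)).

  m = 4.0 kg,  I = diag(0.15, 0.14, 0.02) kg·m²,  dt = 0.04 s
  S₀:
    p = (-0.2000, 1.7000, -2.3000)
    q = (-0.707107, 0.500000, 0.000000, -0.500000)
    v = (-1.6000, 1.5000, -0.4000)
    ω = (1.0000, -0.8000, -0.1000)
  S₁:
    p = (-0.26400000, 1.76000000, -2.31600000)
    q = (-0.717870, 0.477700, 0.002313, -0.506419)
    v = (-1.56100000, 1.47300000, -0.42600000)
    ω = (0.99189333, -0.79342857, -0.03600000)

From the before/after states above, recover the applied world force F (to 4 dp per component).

F = (3.9000, -2.7000, -2.6000)

velocity change Δv = (0.03900000, -0.02700000, -0.02600000)
m·(v₁−v₀)/dt = (3.9000, -2.7000, -2.6000)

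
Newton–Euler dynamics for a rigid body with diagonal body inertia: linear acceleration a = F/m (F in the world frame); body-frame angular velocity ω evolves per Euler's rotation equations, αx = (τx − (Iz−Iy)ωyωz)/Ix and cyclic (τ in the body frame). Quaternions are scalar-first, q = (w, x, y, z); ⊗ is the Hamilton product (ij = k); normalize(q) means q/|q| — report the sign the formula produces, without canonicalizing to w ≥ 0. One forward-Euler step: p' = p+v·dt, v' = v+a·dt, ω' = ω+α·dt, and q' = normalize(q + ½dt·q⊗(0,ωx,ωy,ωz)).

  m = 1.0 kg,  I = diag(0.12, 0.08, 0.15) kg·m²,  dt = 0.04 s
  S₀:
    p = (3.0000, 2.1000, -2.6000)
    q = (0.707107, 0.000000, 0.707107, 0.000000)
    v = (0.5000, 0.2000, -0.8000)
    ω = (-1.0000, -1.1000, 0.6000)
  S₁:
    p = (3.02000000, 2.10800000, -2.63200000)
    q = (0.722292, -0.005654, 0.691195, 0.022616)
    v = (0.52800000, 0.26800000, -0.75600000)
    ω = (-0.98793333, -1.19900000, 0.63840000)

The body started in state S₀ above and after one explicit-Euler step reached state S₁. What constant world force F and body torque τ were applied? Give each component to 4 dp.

F = (0.7000, 1.7000, 1.1000)
τ = (-0.0100, -0.1800, 0.1000)

Δv = v₁−v₀ = (0.02800000, 0.06800000, 0.04400000)
F = m·Δv/dt = (0.7000, 1.7000, 1.1000)
rate change Δω = (0.01206667, -0.09900000, 0.03840000)
I·α + gyro = (-0.0100, -0.1800, 0.1000)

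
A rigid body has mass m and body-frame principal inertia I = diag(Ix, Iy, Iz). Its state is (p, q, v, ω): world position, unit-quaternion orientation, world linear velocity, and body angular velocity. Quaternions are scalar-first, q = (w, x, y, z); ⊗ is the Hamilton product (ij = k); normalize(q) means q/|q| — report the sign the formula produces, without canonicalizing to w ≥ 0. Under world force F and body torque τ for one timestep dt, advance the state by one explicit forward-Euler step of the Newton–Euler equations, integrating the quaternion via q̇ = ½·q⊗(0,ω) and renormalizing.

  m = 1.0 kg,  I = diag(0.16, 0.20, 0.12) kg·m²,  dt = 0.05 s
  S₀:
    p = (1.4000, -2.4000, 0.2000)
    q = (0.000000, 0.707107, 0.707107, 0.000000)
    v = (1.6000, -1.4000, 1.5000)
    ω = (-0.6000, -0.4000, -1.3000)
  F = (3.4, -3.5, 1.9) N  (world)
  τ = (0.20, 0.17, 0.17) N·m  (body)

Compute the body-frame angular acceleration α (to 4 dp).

α = (1.5100, 0.6940, 1.3367)

precession coupling ω×(Iω) = (-0.0416, 0.0312, 0.0096)
angular accel α = (1.5100, 0.6940, 1.3367)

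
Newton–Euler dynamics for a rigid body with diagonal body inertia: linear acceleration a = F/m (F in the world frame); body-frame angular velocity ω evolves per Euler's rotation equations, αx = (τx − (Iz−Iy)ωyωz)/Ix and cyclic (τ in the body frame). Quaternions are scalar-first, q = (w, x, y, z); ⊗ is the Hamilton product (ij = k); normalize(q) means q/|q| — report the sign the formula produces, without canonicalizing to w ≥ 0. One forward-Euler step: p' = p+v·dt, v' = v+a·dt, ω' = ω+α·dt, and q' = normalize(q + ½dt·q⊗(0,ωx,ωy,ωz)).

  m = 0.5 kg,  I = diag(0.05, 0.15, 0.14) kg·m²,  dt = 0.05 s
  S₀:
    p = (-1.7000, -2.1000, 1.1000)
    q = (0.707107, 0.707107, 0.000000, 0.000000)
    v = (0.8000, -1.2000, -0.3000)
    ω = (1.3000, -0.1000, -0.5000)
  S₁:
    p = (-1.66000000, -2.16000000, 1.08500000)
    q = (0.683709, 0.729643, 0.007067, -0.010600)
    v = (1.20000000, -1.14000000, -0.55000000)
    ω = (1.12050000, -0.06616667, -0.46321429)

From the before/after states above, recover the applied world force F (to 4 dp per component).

Δv = v₁−v₀ = (0.40000000, 0.06000000, -0.25000000)
F = m·Δv/dt = (4.0000, 0.6000, -2.5000)

F = (4.0000, 0.6000, -2.5000)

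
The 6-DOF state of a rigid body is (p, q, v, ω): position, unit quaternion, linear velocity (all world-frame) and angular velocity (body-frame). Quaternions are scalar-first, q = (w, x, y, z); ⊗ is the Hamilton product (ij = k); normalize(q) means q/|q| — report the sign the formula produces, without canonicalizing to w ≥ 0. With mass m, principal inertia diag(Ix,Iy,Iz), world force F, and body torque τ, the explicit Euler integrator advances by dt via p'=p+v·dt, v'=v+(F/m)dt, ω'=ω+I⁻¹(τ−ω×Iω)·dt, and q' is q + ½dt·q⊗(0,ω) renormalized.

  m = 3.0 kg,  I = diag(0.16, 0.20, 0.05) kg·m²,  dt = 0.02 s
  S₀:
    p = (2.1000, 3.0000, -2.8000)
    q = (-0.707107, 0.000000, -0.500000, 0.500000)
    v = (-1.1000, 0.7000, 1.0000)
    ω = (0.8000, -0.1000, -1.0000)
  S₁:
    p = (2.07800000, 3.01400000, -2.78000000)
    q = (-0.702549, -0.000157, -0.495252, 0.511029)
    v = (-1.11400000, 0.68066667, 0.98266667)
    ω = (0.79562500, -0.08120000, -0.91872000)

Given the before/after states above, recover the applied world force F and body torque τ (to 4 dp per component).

ω₁ − ω₀ = (-0.00437500, 0.01880000, 0.08128000)
τ = I·(Δω/dt) + ω₀×(Iω₀) = (-0.0500, 0.1000, 0.2000)
v₁ − v₀ = (-0.01400000, -0.01933333, -0.01733333)
m·(v₁−v₀)/dt = (-2.1000, -2.9000, -2.6000)

F = (-2.1000, -2.9000, -2.6000)
τ = (-0.0500, 0.1000, 0.2000)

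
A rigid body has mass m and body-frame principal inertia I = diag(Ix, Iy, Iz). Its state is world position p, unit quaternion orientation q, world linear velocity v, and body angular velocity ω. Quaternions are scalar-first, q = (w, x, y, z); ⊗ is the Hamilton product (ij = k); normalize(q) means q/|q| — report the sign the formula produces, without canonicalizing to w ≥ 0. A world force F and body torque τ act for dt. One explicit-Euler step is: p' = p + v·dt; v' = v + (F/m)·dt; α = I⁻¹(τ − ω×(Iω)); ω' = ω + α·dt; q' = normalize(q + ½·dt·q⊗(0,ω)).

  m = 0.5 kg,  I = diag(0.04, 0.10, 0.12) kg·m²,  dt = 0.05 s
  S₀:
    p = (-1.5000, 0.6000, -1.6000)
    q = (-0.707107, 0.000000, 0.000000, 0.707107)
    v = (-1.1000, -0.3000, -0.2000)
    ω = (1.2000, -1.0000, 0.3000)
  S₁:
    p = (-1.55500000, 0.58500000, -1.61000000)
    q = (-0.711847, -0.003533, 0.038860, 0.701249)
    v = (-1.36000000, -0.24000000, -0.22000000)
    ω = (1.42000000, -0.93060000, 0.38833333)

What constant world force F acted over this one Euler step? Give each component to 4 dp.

v₁ − v₀ = (-0.26000000, 0.06000000, -0.02000000)
applied force F = (-2.6000, 0.6000, -0.2000)

F = (-2.6000, 0.6000, -0.2000)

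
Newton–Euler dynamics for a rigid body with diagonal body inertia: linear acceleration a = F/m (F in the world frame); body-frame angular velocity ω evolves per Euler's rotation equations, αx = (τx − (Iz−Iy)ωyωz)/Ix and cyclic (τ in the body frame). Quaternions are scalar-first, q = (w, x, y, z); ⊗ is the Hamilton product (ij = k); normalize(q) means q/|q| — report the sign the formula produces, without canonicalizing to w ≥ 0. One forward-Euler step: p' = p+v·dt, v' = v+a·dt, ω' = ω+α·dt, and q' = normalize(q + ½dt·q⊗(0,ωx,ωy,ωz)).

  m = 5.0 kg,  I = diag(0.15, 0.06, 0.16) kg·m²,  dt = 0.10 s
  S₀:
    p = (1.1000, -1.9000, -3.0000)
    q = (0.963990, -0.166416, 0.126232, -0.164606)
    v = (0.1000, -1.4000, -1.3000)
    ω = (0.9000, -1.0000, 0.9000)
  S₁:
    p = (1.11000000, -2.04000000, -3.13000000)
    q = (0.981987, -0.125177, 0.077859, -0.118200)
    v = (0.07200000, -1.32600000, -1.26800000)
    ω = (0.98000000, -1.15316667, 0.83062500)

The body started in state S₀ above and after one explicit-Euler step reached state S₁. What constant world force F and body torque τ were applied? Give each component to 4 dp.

velocity change Δv = (-0.02800000, 0.07400000, 0.03200000)
F = m·Δv/dt = (-1.4000, 3.7000, 1.6000)
ω₁ − ω₀ = (0.08000000, -0.15316667, -0.06937500)
applied torque τ = (0.0300, -0.1000, -0.0300)

F = (-1.4000, 3.7000, 1.6000)
τ = (0.0300, -0.1000, -0.0300)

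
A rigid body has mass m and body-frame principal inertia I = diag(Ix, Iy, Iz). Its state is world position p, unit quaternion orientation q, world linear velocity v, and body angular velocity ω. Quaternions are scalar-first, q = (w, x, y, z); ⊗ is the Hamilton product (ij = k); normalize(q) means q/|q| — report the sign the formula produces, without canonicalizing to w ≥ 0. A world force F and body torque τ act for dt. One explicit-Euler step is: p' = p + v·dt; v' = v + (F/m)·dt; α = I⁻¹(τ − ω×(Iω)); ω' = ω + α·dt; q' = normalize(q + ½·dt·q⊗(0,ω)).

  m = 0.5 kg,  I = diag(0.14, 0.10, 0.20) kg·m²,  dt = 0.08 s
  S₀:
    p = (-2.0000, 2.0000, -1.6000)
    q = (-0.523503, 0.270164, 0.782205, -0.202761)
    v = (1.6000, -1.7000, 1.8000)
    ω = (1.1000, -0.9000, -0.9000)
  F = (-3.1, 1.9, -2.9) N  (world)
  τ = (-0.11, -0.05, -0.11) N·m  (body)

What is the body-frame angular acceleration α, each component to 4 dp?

α = (-1.3643, -1.0940, -0.7480)

precession coupling ω×(Iω) = (0.0810, 0.0594, 0.0396)
α = I⁻¹(τ − ω×Iω) = (-1.3643, -1.0940, -0.7480)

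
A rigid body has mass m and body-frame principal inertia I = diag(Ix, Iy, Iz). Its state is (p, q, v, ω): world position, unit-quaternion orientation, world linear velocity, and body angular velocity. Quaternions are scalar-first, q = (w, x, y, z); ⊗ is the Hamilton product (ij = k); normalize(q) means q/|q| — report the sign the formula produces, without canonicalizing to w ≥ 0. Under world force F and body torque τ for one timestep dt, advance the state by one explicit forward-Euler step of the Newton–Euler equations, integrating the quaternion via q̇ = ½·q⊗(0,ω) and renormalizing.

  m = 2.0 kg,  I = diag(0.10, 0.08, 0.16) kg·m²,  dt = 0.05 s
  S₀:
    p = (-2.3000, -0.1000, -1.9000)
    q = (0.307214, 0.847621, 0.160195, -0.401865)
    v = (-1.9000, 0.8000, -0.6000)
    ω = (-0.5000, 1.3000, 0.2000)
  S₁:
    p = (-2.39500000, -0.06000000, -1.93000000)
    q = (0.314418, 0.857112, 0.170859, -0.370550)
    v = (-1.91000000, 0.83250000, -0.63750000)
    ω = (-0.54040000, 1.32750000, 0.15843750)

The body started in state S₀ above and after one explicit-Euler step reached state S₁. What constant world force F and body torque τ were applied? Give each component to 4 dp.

v₁ − v₀ = (-0.01000000, 0.03250000, -0.03750000)
F = m·Δv/dt = (-0.4000, 1.3000, -1.5000)
ω₁ − ω₀ = (-0.04040000, 0.02750000, -0.04156250)
ω₀×(Iω₀) = (0.0208, 0.0060, 0.0130)
I·α + gyro = (-0.0600, 0.0500, -0.1200)

F = (-0.4000, 1.3000, -1.5000)
τ = (-0.0600, 0.0500, -0.1200)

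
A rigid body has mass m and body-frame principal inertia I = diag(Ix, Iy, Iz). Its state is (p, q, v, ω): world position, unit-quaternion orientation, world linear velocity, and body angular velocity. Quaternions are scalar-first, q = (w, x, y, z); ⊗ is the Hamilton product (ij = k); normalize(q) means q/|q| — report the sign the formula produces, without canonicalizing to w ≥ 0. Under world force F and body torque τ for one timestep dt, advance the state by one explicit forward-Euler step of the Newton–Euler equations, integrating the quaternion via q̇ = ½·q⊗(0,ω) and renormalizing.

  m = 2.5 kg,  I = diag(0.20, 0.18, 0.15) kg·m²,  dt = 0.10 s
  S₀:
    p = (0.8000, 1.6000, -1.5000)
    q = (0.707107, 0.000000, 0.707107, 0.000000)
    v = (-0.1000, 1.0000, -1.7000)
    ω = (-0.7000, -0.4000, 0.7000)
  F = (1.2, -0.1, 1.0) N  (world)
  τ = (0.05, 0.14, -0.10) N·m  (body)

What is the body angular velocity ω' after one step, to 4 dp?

ω' = (-0.6792, -0.3086, 0.6371)

gyro term ω×Iω = (0.0084, -0.0245, -0.0056)
angular accel α = (0.2080, 0.9139, -0.6293)
new body rate ω' = (-0.6792, -0.3086, 0.6371)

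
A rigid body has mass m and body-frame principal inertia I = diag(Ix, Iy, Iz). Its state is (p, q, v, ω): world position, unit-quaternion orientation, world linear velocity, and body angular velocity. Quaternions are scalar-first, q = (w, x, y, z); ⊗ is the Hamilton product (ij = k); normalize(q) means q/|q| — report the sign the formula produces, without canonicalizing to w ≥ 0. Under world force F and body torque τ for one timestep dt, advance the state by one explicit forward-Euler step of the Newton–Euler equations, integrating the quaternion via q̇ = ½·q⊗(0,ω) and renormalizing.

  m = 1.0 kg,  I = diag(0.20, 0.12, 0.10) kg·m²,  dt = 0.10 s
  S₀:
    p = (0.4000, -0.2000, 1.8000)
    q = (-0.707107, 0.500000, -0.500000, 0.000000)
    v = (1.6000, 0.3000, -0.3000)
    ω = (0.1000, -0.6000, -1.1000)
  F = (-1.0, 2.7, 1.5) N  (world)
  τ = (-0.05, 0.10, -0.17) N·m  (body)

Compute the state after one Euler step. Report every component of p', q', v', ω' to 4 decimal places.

p' = (0.5600, -0.1700, 1.7700)
q' = (-0.7232, 0.5229, -0.4504, 0.0263)
v' = (1.5000, 0.5700, -0.1500)
ω' = (0.0816, -0.5075, -1.2748)

linear accel F/m = (-1.0000, 2.7000, 1.5000)
new position p' = (0.5600, -0.1700, 1.7700)
v + (F/m)dt = (1.5000, 0.5700, -0.1500)
ω×(Iω) gyroscopic = (-0.0132, -0.0110, 0.0048)
angular accel α = (-0.1840, 0.9250, -1.7480)
new body rate ω' = (0.0816, -0.5075, -1.2748)
q⊗(0,ω) = (-0.3500000, 0.4792893, 0.9742642, 0.5278177)
q + ½dt·q⊗(0,ω), renormalized = (-0.7232, 0.5229, -0.4504, 0.0263)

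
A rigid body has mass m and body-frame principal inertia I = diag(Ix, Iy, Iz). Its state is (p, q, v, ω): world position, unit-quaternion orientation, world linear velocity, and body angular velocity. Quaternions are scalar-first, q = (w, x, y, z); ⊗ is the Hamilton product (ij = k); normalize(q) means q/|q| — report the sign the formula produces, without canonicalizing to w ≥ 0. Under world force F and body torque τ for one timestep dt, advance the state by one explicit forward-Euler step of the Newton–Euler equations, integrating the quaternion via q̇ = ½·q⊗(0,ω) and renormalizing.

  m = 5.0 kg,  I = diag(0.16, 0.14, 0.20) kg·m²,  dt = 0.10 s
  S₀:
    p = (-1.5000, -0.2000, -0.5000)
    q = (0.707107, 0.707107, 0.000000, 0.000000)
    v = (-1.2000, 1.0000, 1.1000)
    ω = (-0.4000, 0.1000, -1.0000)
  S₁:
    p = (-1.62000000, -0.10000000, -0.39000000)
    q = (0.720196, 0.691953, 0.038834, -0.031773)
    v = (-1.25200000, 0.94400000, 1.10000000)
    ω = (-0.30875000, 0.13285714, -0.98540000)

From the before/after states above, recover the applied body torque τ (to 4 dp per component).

τ = (0.1400, 0.0300, 0.0300)

rate change Δω = (0.09125000, 0.03285714, 0.01460000)
ω₀×(Iω₀) = (-0.0060, -0.0160, 0.0008)
applied torque τ = (0.1400, 0.0300, 0.0300)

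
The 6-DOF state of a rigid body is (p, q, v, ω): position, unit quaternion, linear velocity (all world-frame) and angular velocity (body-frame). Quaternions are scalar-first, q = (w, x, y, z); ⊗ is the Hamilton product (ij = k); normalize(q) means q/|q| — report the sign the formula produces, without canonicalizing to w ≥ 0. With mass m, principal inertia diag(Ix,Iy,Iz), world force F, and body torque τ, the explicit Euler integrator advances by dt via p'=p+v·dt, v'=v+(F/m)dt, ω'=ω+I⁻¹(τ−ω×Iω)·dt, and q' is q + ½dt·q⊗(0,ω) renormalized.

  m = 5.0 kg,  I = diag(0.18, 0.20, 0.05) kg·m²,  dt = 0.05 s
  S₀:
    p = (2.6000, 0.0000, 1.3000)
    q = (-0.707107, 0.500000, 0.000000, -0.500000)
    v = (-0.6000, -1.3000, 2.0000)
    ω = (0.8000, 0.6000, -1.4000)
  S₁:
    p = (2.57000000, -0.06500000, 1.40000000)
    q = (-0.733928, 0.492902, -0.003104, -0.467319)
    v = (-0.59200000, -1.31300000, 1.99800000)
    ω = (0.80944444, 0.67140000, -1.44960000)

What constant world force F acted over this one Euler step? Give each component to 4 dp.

velocity change Δv = (0.00800000, -0.01300000, -0.00200000)
applied force F = (0.8000, -1.3000, -0.2000)

F = (0.8000, -1.3000, -0.2000)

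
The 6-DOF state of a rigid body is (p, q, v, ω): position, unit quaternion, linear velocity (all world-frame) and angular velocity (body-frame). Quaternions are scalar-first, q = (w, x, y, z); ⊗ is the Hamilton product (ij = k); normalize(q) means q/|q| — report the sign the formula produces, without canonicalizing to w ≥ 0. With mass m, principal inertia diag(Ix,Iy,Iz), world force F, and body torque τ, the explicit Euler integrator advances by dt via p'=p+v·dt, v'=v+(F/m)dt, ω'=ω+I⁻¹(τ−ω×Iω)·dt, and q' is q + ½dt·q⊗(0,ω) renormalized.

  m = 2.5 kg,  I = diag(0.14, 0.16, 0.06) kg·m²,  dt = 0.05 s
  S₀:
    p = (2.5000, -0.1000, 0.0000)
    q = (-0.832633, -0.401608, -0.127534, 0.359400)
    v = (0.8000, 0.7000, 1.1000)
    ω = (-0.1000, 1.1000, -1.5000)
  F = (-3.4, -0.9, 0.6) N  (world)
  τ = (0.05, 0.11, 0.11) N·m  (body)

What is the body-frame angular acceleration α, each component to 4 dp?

ω×(Iω) gyroscopic = (0.1650, 0.0120, -0.0022)
(τ − ω×Iω)/I = (-0.8214, 0.6125, 1.8700)

α = (-0.8214, 0.6125, 1.8700)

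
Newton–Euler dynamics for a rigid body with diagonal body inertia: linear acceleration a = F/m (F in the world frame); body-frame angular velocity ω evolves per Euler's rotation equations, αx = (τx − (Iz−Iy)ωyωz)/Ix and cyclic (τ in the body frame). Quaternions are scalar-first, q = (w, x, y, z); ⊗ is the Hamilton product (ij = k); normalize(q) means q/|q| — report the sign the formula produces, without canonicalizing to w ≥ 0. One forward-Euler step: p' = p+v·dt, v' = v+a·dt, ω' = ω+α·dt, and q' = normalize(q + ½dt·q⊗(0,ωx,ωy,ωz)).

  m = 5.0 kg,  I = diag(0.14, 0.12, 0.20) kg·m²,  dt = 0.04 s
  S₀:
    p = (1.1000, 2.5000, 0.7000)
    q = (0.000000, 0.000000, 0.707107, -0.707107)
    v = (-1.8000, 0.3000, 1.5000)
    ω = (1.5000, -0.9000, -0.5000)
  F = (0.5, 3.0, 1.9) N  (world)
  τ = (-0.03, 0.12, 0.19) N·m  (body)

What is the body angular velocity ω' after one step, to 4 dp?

angular accel α = (-0.4714, 0.6250, 0.8150)
ω' = ω + α·dt = (1.4811, -0.8750, -0.4674)

ω' = (1.4811, -0.8750, -0.4674)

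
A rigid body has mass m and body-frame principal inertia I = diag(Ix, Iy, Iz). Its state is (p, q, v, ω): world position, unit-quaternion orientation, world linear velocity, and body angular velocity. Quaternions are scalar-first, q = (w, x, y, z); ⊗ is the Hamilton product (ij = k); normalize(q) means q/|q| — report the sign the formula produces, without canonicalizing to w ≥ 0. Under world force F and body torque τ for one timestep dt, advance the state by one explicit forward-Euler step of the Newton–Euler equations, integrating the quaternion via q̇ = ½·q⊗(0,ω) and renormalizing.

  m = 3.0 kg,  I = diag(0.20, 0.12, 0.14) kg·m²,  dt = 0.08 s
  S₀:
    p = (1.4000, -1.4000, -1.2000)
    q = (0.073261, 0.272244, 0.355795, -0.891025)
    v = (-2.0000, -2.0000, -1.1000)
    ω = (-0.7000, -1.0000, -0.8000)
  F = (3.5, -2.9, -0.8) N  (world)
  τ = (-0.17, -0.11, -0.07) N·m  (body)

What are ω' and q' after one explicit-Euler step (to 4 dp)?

ω' = (-0.7744, -1.0957, -0.8080)
q' = (0.0665, 0.2228, 0.3859, -0.8928)

angular accel α = (-0.9300, -1.1967, -0.1000)
ω + α·dt = (-0.7744, -1.0957, -0.8080)
Hamilton product q⊗(0,ω) = (-0.1664542, -1.2269437, 0.7682517, -0.0817963)
updated quaternion q' = (0.0665, 0.2228, 0.3859, -0.8928)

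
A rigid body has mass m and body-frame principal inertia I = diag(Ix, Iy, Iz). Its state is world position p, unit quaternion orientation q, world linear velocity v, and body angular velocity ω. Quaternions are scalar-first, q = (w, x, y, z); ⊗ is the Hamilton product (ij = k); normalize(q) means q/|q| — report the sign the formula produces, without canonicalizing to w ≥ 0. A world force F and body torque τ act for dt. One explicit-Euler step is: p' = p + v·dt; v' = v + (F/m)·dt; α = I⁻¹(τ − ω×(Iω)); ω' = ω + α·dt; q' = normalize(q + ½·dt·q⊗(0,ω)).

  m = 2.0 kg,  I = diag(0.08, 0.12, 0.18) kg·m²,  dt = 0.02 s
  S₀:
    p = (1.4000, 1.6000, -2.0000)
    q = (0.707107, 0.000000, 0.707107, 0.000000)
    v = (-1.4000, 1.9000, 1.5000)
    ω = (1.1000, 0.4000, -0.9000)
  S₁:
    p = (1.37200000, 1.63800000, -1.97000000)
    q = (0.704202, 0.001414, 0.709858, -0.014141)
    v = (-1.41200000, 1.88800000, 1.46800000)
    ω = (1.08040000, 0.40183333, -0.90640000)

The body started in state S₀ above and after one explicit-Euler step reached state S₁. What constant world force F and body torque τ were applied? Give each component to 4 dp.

ω₁ − ω₀ = (-0.01960000, 0.00183333, -0.00640000)
ω₀×(Iω₀) = (-0.0216, 0.0990, 0.0176)
I·α + gyro = (-0.1000, 0.1100, -0.0400)
velocity change Δv = (-0.01200000, -0.01200000, -0.03200000)
F = m·Δv/dt = (-1.2000, -1.2000, -3.2000)

F = (-1.2000, -1.2000, -3.2000)
τ = (-0.1000, 0.1100, -0.0400)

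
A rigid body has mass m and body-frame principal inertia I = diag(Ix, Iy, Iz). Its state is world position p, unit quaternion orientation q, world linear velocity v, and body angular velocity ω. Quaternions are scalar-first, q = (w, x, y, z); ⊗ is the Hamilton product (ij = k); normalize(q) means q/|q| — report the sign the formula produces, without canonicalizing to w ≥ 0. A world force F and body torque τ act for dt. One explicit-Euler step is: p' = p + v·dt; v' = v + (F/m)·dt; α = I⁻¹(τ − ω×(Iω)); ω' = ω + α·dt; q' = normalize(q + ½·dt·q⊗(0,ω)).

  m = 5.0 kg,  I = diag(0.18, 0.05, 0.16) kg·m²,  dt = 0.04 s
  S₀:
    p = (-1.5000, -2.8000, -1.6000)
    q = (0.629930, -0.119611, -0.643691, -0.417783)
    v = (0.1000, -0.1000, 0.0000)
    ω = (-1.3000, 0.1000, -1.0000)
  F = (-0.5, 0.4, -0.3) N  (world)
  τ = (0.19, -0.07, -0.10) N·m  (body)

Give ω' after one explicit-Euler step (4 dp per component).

ω' = (-1.2553, 0.0232, -1.0292)

(τ − ω×Iω)/I = (1.1167, -1.9200, -0.7306)
ω + α·dt = (-1.2553, 0.0232, -1.0292)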